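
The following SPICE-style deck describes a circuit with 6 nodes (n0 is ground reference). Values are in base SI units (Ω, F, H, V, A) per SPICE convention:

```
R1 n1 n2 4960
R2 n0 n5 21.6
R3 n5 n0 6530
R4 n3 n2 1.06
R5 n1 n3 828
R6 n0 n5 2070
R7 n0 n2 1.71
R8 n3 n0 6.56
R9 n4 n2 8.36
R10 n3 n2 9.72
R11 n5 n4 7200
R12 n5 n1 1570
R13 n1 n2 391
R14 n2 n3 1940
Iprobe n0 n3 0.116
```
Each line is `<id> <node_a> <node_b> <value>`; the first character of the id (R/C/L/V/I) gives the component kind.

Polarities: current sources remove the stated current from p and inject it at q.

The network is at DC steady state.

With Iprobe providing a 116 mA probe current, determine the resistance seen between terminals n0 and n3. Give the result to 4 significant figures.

Element admittances at DC:
  Y(R1) = 0.0002016 S between n1,n2
  Y(R2) = 0.04630 S between n0,n5
  Y(R3) = 0.0001531 S between n5,n0
  Y(R4) = 0.9434 S between n3,n2
  Y(R5) = 0.001208 S between n1,n3
  Y(R6) = 0.0004831 S between n0,n5
  Y(R7) = 0.5848 S between n0,n2
  Y(R8) = 0.1524 S between n3,n0
  Y(R9) = 0.1196 S between n4,n2
  Y(R10) = 0.1029 S between n3,n2
  Y(R11) = 0.0001389 S between n5,n4
  Y(R12) = 0.0006369 S between n5,n1
  Y(R13) = 0.002558 S between n1,n2
  Y(R14) = 0.0005155 S between n2,n3
  Iprobe: injects 0.116 A into n3 (from n0)
Assemble and solve the 5×5 MNA system:
  V(n1)=0.1424  V(n2)=0.1409  V(n3)=0.2197  V(n4)=0.1408  V(n5)=0.002311

R_eq = 1.894 Ω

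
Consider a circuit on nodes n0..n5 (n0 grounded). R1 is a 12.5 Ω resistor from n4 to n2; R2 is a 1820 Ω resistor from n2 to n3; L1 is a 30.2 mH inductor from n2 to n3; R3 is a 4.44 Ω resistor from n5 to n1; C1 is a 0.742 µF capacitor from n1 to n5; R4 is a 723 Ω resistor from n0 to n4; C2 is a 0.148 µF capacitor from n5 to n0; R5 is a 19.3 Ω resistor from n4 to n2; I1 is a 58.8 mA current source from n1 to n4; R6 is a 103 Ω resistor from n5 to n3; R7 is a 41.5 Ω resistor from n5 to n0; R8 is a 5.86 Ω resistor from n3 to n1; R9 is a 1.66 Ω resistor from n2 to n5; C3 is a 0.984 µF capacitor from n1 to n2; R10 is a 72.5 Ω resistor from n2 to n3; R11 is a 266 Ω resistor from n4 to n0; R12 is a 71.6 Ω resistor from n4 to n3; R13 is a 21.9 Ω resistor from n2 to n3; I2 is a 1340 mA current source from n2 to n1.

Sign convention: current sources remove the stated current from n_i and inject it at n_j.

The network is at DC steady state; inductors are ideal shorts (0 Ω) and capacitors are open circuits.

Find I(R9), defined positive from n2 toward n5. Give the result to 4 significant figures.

Apply KCL at each of the 5 non-ground nodes and solve the resulting linear system.
Node n1: branches {R3, C1, I1, R8, C3, I2} → V_1 = 2.901
Node n2: branches {R1, R2, L1, R5, R9, C3, R10, R13, I2} → V_2 = -0.9181
Node n3: branches {R2, L1, R6, R8, R10, R12, R13} → V_3 = -0.9181
Node n4: branches {R1, R4, R5, I1, R11, R12} → V_4 = -0.4972
Node n5: branches {R3, C1, C2, R6, R7, R9} → V_5 = 0.1061
Source currents: i(L1)=-0.6675

-0.6170 A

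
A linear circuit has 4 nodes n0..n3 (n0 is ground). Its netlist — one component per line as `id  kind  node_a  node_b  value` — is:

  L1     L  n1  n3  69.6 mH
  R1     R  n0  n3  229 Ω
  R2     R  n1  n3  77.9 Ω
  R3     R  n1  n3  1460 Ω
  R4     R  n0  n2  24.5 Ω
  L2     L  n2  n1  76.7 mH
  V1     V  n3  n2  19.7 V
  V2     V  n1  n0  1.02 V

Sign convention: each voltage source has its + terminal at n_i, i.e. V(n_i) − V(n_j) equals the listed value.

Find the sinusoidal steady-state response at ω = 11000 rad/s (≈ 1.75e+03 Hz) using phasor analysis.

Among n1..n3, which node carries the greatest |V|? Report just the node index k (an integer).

Element admittances at ω=11000 rad/s:
  Y(L1) = 0.000-0.001306j S between n1,n3
  Y(R1) = 0.004367+0.000j S between n0,n3
  Y(R2) = 0.01284+0.000j S between n1,n3
  Y(R3) = 0.0006849+0.000j S between n1,n3
  Y(R4) = 0.04082+0.000j S between n0,n2
  Y(L2) = 0.000-0.001185j S between n2,n1
  V1: constraint V(n3)−V(n2) = 19.7
  V2: constraint V(n1)−V(n0) = 1.02
Assemble and solve the 5×5 MNA system:
  V(n1)=1.020+0.000j  V(n2)=-5.774+0.1500j  V(n3)=13.93+0.1500j
  i(V1)=-0.2355+0.01417j  i(V2)=0.1749-0.006776j

3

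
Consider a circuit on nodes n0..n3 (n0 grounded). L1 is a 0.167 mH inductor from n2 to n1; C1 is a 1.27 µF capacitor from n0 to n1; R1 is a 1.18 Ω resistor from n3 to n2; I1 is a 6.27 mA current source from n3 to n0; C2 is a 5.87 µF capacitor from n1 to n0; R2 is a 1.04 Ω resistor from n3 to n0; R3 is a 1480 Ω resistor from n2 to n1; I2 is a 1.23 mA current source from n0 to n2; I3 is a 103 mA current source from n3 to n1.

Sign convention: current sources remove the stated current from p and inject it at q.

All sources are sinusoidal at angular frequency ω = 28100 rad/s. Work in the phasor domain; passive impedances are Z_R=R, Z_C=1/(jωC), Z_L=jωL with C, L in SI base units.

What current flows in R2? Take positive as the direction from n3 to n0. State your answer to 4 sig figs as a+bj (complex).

-0.02978-0.2195j A

Element admittances at ω=28100 rad/s:
  Y(L1) = 0.000-0.2131j S between n2,n1
  Y(C1) = 0.000+0.03569j S between n0,n1
  Y(R1) = 0.8475+0.000j S between n3,n2
  I1: injects 0.00627 A into n0 (from n3)
  Y(C2) = 0.000+0.1649j S between n1,n0
  Y(R2) = 0.9615+0.000j S between n3,n0
  Y(R3) = 0.0006757+0.000j S between n2,n1
  I2: injects 0.00123 A into n2 (from n0)
  I3: injects 0.103 A into n1 (from n3)
Assemble and solve the 3×3 MNA system:
  V(n1)=1.094-0.1233j  V(n2)=0.06283-0.4873j  V(n3)=-0.03097-0.2283j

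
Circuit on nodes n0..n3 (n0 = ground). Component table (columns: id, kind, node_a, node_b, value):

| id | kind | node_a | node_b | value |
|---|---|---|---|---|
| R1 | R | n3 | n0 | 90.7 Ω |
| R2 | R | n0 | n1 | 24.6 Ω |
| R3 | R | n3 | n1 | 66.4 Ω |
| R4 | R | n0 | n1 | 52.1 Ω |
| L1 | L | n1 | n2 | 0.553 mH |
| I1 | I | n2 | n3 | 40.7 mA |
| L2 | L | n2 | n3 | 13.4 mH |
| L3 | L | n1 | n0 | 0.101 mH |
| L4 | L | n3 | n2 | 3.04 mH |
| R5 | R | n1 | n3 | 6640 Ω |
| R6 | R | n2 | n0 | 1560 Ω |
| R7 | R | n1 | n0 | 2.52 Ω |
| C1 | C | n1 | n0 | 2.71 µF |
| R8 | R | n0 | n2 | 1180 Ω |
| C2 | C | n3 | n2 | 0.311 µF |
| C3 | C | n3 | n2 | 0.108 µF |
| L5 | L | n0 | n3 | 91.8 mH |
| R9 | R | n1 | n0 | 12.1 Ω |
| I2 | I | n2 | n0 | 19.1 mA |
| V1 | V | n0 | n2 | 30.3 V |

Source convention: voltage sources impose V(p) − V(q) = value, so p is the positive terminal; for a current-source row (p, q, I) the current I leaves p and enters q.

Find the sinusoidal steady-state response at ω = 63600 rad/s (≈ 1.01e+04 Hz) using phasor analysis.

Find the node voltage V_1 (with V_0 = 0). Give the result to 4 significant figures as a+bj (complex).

MNA unknowns: 3 node voltages V₁..V_3 plus 1 source current (V1)
R1: Y=0.01103+0.000j on G[3,0]
R2: Y=0.04065+0.000j on G[0,1]
R3: Y=0.01506+0.000j on G[3,1]
R4: Y=0.01919+0.000j on G[0,1]
L1: Y=0.000-0.02843j on G[1,2]
I1: z[2]−=0.0407, z[3]+=0.0407
L2: Y=0.000-0.001173j on G[2,3]
L3: Y=0.000-0.1557j on G[1,0]
L4: Y=0.000-0.005172j on G[3,2]
R5: Y=0.0001506+0.000j on G[1,3]
R6: Y=0.0006410+0.000j on G[2,0]
R7: Y=0.3968+0.000j on G[1,0]
C1: Y=0.000+0.1724j on G[1,0]
R8: Y=0.0008475+0.000j on G[0,2]
C2: Y=0.000+0.01978j on G[3,2]
C3: Y=0.000+0.006869j on G[3,2]
L5: Y=0.000-0.0001713j on G[0,3]
R9: Y=0.08264+0.000j on G[1,0]
I2: z[2]−=0.0191, z[0]+=0.0191
V1: row V0−V2=30.3, i_V1 at 0,2
solve → V1=-0.3022+1.136j, V2=-30.30+0.000j, V3=-10.14-15.01j
aux → i_V1=-0.3223+0.4436j

-0.3022+1.136j V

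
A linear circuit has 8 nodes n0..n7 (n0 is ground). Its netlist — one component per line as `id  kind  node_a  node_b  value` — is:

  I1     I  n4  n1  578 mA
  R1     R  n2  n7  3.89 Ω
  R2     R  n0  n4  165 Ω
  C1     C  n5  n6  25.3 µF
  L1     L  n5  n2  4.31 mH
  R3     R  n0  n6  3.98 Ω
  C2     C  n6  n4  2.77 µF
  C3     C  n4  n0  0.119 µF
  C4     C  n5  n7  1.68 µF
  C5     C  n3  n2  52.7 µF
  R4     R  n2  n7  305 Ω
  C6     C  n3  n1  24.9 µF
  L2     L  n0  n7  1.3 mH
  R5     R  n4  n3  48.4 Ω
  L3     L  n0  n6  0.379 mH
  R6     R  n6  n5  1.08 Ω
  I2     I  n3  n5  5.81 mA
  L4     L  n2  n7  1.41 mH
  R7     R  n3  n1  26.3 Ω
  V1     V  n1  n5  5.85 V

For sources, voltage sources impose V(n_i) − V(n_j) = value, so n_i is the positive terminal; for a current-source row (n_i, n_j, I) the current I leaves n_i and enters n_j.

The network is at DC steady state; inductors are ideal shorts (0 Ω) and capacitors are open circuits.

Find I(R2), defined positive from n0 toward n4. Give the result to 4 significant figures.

0.1564 A

Apply KCL at each of the 7 non-ground nodes and solve the resulting linear system.
Node n1: branches {I1, C6, R7, V1} → V_1 = 5.850
Node n2: branches {R1, L1, C5, R4, L4} → V_2 = 0.000
Node n3: branches {C5, C6, R5, I2, R7} → V_3 = -5.392
Node n4: branches {I1, R2, C2, C3, R5} → V_4 = -25.80
Node n5: branches {C1, L1, C4, R6, I2, V1} → V_5 = 0.000
Node n6: branches {C1, R3, C2, L3, R6} → V_6 = 0.000
Node n7: branches {R1, C4, R4, L2, L4} → V_7 = 0.000
Source currents: i(L1)=0.1564, i(L2)=-0.1564, i(L3)=0.000, i(L4)=0.1564, i(V1)=0.1505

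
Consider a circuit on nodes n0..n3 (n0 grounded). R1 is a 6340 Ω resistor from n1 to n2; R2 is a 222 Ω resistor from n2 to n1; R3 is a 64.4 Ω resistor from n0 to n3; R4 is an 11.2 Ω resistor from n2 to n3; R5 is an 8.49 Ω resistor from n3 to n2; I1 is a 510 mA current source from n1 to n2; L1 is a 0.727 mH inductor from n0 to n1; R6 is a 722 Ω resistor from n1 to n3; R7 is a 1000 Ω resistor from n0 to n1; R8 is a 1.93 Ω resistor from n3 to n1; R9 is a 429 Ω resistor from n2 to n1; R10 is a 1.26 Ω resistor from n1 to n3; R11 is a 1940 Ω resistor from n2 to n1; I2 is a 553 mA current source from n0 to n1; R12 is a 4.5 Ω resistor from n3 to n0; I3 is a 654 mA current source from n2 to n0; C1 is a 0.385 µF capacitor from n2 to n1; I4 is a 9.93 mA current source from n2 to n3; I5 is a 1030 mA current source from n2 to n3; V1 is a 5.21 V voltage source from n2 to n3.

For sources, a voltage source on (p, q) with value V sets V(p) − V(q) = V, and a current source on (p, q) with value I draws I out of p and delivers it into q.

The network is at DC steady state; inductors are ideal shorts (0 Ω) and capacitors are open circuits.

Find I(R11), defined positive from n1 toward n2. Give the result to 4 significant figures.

Element admittances at DC:
  Y(R1) = 0.0001577 S between n1,n2
  Y(R2) = 0.004505 S between n2,n1
  Y(R3) = 0.01553 S between n0,n3
  Y(R4) = 0.08929 S between n2,n3
  Y(R5) = 0.1178 S between n3,n2
  I1: injects 0.51 A into n2 (from n1)
  L1: short n0↔n1 (DC inductor)
  Y(R6) = 0.001385 S between n1,n3
  Y(R7) = 0.001000 S between n0,n1
  Y(R8) = 0.5181 S between n3,n1
  Y(R9) = 0.002331 S between n2,n1
  Y(R10) = 0.7937 S between n1,n3
  Y(R11) = 0.0005155 S between n2,n1
  I2: injects 0.553 A into n1 (from n0)
  Y(R12) = 0.2222 S between n3,n0
  I3: injects 0.654 A into n0 (from n2)
  Y(C1) = 0.000 S between n2,n1
  I4: injects 0.00993 A into n3 (from n2)
  I5: injects 1.03 A into n3 (from n2)
  V1: constraint V(n2)−V(n3) = 5.21
Assemble and solve the 5×5 MNA system:
  V(n1)=0.000  V(n2)=5.092  V(n3)=-0.1175
  i(L1)=0.07306  i(V1)=-2.301

-0.002625 A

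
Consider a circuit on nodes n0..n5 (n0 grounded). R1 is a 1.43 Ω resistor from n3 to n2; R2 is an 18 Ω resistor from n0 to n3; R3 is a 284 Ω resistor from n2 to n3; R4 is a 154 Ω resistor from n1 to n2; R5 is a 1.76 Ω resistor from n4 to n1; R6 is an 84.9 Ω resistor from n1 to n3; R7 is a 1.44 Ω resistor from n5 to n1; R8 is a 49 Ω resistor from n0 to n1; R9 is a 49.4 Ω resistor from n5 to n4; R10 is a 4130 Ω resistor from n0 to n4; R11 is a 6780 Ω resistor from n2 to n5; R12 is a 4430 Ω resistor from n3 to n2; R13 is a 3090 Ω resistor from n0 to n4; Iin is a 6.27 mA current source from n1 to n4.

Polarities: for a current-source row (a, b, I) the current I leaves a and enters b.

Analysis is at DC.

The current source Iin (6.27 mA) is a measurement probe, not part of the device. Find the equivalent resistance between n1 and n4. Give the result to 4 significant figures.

R_eq = 1.700 Ω

Element admittances at DC:
  Y(R1) = 0.6993 S between n3,n2
  Y(R2) = 0.05556 S between n0,n3
  Y(R3) = 0.003521 S between n2,n3
  Y(R4) = 0.006494 S between n1,n2
  Y(R5) = 0.5682 S between n4,n1
  Y(R6) = 0.01178 S between n1,n3
  Y(R7) = 0.6944 S between n5,n1
  Y(R8) = 0.02041 S between n0,n1
  Y(R9) = 0.02024 S between n5,n4
  Y(R10) = 0.0002421 S between n0,n4
  Y(R11) = 0.0001475 S between n2,n5
  Y(R12) = 0.0002257 S between n3,n2
  Y(R13) = 0.0003236 S between n0,n4
  Iin: injects 0.00627 A into n4 (from n1)
Assemble and solve the 5×5 MNA system:
  V(n1)=-0.0001743  V(n2)=-4.387e-05  V(n3)=-4.270e-05  V(n4)=0.01048  V(n5)=0.0001275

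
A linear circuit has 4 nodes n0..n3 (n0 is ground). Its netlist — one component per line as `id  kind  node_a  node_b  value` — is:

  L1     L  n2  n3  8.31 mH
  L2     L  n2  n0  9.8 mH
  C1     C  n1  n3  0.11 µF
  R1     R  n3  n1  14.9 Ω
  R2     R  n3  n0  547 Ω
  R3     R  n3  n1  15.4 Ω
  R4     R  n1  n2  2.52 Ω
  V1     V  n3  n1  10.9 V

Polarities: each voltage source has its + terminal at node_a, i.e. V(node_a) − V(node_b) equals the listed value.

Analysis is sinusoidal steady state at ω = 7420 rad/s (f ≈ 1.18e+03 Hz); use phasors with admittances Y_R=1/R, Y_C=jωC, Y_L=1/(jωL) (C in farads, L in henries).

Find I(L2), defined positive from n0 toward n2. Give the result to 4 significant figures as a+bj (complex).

MNA unknowns: 3 node voltages V₁..V_3 plus 1 source current (V1)
L1: Y=0.000-0.01622j on G[2,3]
L2: Y=0.000-0.01375j on G[2,0]
C1: Y=0.000+0.0008162j on G[1,3]
R1: Y=0.06711+0.000j on G[3,1]
R2: Y=0.001828+0.000j on G[3,0]
R3: Y=0.06494+0.000j on G[3,1]
R4: Y=0.3968+0.000j on G[1,2]
V1: row V3−V1=10.9, i_V1 at 3,1
solve → V1=-0.1973-0.9756j, V2=-0.1297-1.423j, V3=10.70-0.9756j
aux → i_V1=-1.466+0.1686j

0.01957-0.001783j A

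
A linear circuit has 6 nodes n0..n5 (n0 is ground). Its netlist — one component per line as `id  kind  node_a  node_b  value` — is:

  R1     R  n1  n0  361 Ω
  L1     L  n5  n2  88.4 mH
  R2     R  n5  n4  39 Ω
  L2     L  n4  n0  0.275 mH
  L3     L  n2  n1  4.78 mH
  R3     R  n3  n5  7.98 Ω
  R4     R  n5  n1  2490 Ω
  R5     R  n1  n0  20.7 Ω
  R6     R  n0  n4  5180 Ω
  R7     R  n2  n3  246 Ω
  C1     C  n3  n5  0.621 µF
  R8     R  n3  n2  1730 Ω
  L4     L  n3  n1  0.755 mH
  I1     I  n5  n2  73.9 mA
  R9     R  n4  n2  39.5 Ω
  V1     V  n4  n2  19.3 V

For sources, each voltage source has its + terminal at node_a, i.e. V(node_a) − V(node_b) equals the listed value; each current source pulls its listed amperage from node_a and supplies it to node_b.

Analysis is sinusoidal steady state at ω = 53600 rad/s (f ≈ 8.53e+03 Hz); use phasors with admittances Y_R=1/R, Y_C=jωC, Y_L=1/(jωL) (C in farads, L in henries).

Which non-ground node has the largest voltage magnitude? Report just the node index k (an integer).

2

MNA unknowns: 5 node voltages V₁..V_5 plus 1 source current (V1)
R1: Y=0.002770+0.000j on G[1,0]
L1: Y=0.000-0.0002110j on G[5,2]
R2: Y=0.02564+0.000j on G[5,4]
L2: Y=0.000-0.06784j on G[4,0]
L3: Y=0.000-0.003903j on G[2,1]
R3: Y=0.1253+0.000j on G[3,5]
R4: Y=0.0004016+0.000j on G[5,1]
R5: Y=0.04831+0.000j on G[1,0]
R6: Y=0.0001931+0.000j on G[0,4]
R7: Y=0.004065+0.000j on G[2,3]
C1: Y=0.000+0.03329j on G[3,5]
R8: Y=0.0005780+0.000j on G[3,2]
L4: Y=0.000-0.02471j on G[3,1]
I1: z[5]−=0.0739, z[2]+=0.0739
R9: Y=0.02532+0.000j on G[4,2]
V1: row V4−V2=19.3, i_V1 at 4,2
solve → V1=-1.111+1.889j, V2=-17.88+0.8323j, V3=-2.400-0.2220j, V4=1.425+0.8323j, V5=-2.200-0.05990j
aux → i_V1=-0.6383+0.07364j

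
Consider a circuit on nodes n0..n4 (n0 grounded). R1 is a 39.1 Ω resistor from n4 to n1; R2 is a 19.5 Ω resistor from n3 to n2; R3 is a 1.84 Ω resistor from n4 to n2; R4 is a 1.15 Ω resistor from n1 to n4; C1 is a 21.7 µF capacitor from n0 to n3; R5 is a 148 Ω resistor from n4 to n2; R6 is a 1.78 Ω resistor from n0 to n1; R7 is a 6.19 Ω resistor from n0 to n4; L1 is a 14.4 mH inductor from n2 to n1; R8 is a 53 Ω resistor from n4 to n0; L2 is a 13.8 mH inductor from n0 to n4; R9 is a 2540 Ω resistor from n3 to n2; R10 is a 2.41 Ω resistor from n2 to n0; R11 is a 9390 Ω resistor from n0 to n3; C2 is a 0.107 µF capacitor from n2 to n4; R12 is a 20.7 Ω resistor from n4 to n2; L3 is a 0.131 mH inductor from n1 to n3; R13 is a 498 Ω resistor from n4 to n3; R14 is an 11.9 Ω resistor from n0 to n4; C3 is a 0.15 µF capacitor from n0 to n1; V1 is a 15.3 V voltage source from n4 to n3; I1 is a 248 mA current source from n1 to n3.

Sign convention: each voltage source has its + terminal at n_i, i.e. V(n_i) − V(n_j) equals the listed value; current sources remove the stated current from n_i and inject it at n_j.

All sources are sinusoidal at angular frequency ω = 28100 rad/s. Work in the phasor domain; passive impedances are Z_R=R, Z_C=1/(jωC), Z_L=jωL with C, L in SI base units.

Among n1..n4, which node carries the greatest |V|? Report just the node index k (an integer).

3

MNA unknowns: 4 node voltages V₁..V_4 plus 1 source current (V1)
R1: Y=0.02558+0.000j on G[4,1]
R2: Y=0.05128+0.000j on G[3,2]
R3: Y=0.5435+0.000j on G[4,2]
R4: Y=0.8696+0.000j on G[1,4]
C1: Y=0.000+0.6098j on G[0,3]
R5: Y=0.006757+0.000j on G[4,2]
R6: Y=0.5618+0.000j on G[0,1]
R7: Y=0.1616+0.000j on G[0,4]
L1: Y=0.000-0.002471j on G[2,1]
R8: Y=0.01887+0.000j on G[4,0]
L2: Y=0.000-0.002579j on G[0,4]
R9: Y=0.0003937+0.000j on G[3,2]
R10: Y=0.4149+0.000j on G[2,0]
R11: Y=0.0001065+0.000j on G[0,3]
C2: Y=0.000+0.003007j on G[2,4]
R12: Y=0.04831+0.000j on G[4,2]
L3: Y=0.000-0.2717j on G[1,3]
R13: Y=0.002008+0.000j on G[4,3]
R14: Y=0.08403+0.000j on G[0,4]
C3: Y=0.000+0.004215j on G[0,1]
V1: row V4−V3=15.3, i_V1 at 4,3
I1: z[1]−=0.248, z[3]+=0.248
solve → V1=2.673+6.100j, V2=2.106+3.608j, V3=-10.63+5.900j, V4=4.666+5.900j
aux → i_V1=-4.590-2.750j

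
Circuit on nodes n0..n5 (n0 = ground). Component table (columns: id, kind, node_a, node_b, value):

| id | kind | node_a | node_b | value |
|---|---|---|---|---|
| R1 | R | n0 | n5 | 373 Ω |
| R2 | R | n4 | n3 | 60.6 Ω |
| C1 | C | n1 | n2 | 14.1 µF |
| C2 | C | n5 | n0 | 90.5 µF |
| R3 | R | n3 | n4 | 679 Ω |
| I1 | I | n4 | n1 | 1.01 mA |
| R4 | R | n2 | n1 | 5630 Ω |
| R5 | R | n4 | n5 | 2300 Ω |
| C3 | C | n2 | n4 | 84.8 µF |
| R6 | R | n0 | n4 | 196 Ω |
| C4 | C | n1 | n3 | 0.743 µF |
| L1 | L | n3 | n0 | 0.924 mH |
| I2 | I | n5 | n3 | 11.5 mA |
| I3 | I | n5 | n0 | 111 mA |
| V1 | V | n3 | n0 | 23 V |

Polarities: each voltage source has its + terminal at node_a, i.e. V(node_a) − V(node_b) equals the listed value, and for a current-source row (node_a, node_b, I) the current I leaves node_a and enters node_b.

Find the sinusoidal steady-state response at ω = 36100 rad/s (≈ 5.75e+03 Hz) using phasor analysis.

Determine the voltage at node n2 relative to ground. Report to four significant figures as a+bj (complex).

Element admittances at ω=36100 rad/s:
  Y(R1) = 0.002681+0.000j S between n0,n5
  Y(R2) = 0.01650+0.000j S between n4,n3
  Y(C1) = 0.000+0.5090j S between n1,n2
  Y(C2) = 0.000+3.267j S between n5,n0
  Y(R3) = 0.001473+0.000j S between n3,n4
  I1: injects 0.00101 A into n1 (from n4)
  Y(R4) = 0.0001776+0.000j S between n2,n1
  Y(R5) = 0.0004348+0.000j S between n4,n5
  Y(C3) = 0.000+3.061j S between n2,n4
  Y(R6) = 0.005102+0.000j S between n0,n4
  Y(C4) = 0.000+0.02682j S between n1,n3
  Y(L1) = 0.000-0.02998j S between n3,n0
  I2: injects 0.0115 A into n3 (from n5)
  I3: injects 0.111 A into n0 (from n5)
  V1: constraint V(n3)−V(n0) = 23
Assemble and solve the 6×6 MNA system:
  V(n1)=20.63+2.544j  V(n2)=20.51+2.680j  V(n3)=23.00+0.000j  V(n4)=20.49+2.703j  V(n5)=0.0003265+0.03477j
  i(V1)=-0.1019+0.6746j

20.51+2.680j V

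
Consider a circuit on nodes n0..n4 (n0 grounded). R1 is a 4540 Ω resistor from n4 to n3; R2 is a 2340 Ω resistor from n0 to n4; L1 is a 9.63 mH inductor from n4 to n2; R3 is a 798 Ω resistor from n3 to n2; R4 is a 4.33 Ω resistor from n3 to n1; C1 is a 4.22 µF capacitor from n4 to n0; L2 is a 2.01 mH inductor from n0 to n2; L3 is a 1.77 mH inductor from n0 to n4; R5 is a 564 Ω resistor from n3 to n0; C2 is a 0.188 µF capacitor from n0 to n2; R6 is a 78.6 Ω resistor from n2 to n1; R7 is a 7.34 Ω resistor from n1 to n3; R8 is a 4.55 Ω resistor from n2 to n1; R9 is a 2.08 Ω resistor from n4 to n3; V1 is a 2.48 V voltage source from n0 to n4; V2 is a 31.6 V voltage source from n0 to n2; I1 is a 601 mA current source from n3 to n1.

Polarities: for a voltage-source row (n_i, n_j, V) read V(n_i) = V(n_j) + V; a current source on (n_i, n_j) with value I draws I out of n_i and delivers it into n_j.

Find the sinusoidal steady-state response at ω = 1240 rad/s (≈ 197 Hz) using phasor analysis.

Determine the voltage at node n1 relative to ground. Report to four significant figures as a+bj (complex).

Apply KCL at each of the 4 non-ground nodes and solve the resulting linear system.
Node n1: branches {R4, R6, R7, R8, I1} → V_1 = -17.08+0.000j
Node n2: branches {L1, R3, L2, C2, R6, R8, V2} → V_2 = -31.60+0.000j
Node n3: branches {R1, R3, R4, R5, R7, R9, I1} → V_3 = -9.522+0.000j
Node n4: branches {R1, R2, L1, C1, L3, R9, V1} → V_4 = -2.480+0.000j
Source currents: i(V1)=3.386-1.322j, i(V2)=-3.404+15.11j

-17.08+0.000j V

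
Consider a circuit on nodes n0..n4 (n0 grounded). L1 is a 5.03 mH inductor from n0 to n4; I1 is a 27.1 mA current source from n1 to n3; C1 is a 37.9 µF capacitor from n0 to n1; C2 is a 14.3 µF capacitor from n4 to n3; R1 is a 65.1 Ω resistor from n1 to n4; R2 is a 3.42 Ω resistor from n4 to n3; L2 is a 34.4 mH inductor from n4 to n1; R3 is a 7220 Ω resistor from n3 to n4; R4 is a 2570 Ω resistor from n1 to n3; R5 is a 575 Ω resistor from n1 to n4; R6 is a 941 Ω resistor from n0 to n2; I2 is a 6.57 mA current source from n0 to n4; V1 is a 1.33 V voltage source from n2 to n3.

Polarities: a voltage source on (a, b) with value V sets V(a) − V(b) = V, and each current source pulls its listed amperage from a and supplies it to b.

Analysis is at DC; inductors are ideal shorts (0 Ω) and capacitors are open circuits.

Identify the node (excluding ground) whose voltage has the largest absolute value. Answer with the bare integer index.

2

MNA unknowns: 4 node voltages V₁..V_4 plus 3 source currents (L1, L2, V1)
L1: row V0−V4=0, i_L1 at 0,4
I1: z[1]−=0.0271, z[3]+=0.0271
C1: Y=0.000 on G[0,1]
C2: Y=0.000 on G[4,3]
R1: Y=0.01536 on G[1,4]
R2: Y=0.2924 on G[4,3]
L2: row V4−V1=0, i_L2 at 4,1
R3: Y=0.0001385 on G[3,4]
R4: Y=0.0003891 on G[1,3]
R5: Y=0.001739 on G[1,4]
R6: Y=0.001063 on G[0,2]
I2: z[0]−=0.00657, z[4]+=0.00657
V1: row V2−V3=1.33, i_V1 at 2,3
solve → V1=0.000, V2=1.417, V3=0.08737, V4=0.000
aux → i_L1=-0.005064, i_L2=0.02707, i_V1=-0.001506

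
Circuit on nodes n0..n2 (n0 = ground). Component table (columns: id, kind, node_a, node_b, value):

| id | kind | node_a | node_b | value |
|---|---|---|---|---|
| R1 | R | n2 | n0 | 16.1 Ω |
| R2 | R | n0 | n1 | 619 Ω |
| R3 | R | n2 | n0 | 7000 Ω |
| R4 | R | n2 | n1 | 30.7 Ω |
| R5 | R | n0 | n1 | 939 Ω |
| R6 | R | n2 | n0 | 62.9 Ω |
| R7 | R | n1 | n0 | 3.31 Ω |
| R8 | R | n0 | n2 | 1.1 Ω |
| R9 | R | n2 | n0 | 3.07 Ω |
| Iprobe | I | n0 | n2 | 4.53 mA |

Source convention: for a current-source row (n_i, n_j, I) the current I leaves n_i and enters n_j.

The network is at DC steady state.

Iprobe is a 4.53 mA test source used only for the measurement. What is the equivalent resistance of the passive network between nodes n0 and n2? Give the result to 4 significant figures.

R_eq = 0.7449 Ω

Apply KCL at each of the 2 non-ground nodes and solve the resulting linear system.
Node n1: branches {R2, R4, R5, R7} → V_1 = 0.0003258
Node n2: branches {R1, R3, R4, R6, R8, R9, Iprobe} → V_2 = 0.003375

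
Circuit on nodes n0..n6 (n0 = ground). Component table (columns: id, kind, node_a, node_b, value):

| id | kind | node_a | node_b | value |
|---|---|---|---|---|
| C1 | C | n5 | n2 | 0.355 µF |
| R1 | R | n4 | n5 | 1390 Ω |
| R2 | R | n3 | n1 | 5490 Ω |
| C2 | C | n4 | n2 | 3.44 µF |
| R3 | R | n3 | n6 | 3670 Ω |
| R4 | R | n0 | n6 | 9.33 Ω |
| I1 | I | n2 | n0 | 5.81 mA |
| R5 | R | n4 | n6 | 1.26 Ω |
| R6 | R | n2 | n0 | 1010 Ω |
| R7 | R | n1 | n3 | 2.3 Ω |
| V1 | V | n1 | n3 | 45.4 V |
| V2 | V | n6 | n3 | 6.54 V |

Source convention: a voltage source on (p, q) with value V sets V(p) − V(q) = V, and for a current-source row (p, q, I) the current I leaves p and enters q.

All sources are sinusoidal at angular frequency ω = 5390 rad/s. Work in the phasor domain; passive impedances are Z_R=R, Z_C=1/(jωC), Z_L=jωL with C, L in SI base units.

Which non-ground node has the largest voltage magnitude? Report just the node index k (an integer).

1

MNA unknowns: 6 node voltages V₁..V_6 plus 2 source currents (V1, V2)
C1: Y=0.000+0.001913j on G[5,2]
R1: Y=0.0007194+0.000j on G[4,5]
R2: Y=0.0001821+0.000j on G[3,1]
C2: Y=0.000+0.01854j on G[4,2]
R3: Y=0.0002725+0.000j on G[3,6]
R4: Y=0.1072+0.000j on G[0,6]
I1: z[2]−=0.00581, z[0]+=0.00581
R5: Y=0.7937+0.000j on G[4,6]
R6: Y=0.0009901+0.000j on G[2,0]
R7: Y=0.4348+0.000j on G[1,3]
V1: row V1−V3=45.4, i_V1 at 1,3
V2: row V6−V3=6.54, i_V2 at 6,3
solve → V1=38.81-0.002779j, V2=-0.08668+0.3008j, V3=-6.593-0.002779j, V4=-0.06062-0.003154j, V5=-0.1836+0.2546j, V6=-0.05341-0.002779j
aux → i_V1=-19.75+0.000j, i_V2=-0.001782+0.000j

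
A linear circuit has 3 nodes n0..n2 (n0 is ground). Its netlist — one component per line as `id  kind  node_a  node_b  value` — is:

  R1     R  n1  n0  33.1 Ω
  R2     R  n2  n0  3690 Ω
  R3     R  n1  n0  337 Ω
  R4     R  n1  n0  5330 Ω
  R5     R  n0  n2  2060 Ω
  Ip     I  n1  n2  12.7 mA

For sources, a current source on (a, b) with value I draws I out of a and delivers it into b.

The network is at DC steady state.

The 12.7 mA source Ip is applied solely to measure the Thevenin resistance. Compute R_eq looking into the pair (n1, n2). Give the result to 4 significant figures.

Apply KCL at each of the 2 non-ground nodes and solve the resulting linear system.
Node n1: branches {R1, R3, R4, Ip} → V_1 = -0.3806
Node n2: branches {R2, R5, Ip} → V_2 = 16.79

R_eq = 1352. Ω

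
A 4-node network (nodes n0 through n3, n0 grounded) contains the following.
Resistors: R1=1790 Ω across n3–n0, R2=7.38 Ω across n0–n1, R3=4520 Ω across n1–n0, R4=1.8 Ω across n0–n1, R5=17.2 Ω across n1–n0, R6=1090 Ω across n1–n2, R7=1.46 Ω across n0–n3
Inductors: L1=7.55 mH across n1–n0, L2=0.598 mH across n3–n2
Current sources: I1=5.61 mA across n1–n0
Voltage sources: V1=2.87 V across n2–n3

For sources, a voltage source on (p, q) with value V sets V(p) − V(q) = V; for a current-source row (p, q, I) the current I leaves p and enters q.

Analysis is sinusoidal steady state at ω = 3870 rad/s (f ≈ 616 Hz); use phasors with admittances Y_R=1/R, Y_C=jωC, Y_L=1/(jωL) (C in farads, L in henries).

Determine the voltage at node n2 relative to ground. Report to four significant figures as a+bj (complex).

2.866-2.417e-07j V

MNA unknowns: 3 node voltages V₁..V_3 plus 1 source current (V1)
R1: Y=0.0005587+0.000j on G[3,0]
L1: Y=0.000-0.03422j on G[1,0]
R2: Y=0.1355+0.000j on G[0,1]
R3: Y=0.0002212+0.000j on G[1,0]
R4: Y=0.5556+0.000j on G[0,1]
I1: z[1]−=0.00561, z[0]+=0.00561
R5: Y=0.05814+0.000j on G[1,0]
R6: Y=0.0009174+0.000j on G[1,2]
R7: Y=0.6849+0.000j on G[0,3]
L2: Y=0.000-0.4321j on G[3,2]
V1: row V2−V3=2.87, i_V1 at 2,3
solve → V1=-0.003964-0.0001808j, V2=2.866-2.417e-07j, V3=-0.003841-2.417e-07j
aux → i_V1=-0.002633+1.240j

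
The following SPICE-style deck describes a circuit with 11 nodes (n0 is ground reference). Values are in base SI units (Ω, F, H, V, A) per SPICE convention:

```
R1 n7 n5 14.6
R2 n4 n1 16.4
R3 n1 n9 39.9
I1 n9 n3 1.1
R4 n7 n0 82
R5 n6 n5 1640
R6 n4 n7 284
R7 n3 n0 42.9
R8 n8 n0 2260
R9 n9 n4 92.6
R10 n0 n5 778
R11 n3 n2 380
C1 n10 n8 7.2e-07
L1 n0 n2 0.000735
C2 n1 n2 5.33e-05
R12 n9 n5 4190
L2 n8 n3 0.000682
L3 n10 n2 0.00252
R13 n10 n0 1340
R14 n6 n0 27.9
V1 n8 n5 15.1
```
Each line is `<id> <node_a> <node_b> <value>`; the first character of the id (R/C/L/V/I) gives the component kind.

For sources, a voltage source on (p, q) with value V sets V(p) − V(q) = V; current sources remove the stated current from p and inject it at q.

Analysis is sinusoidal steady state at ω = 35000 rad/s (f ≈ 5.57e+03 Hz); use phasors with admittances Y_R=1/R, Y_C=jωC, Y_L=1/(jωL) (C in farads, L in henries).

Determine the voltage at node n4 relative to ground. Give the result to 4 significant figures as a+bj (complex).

MNA unknowns: 10 node voltages V₁..V_10 plus 1 source current (V1)
R1: Y=0.06849+0.000j on G[7,5]
R2: Y=0.06098+0.000j on G[4,1]
R3: Y=0.02506+0.000j on G[1,9]
I1: z[9]−=1.1, z[3]+=1.1
R4: Y=0.01220+0.000j on G[7,0]
R5: Y=0.0006098+0.000j on G[6,5]
R6: Y=0.003521+0.000j on G[4,7]
R7: Y=0.02331+0.000j on G[3,0]
R8: Y=0.0004425+0.000j on G[8,0]
R9: Y=0.01080+0.000j on G[9,4]
R10: Y=0.001285+0.000j on G[0,5]
R11: Y=0.002632+0.000j on G[3,2]
C1: Y=0.000+0.02520j on G[10,8]
L1: Y=0.000-0.03887j on G[0,2]
C2: Y=0.000+1.865j on G[1,2]
R12: Y=0.0002387+0.000j on G[9,5]
L2: Y=0.000-0.04189j on G[8,3]
L3: Y=0.000-0.01134j on G[10,2]
R13: Y=0.0007463+0.000j on G[10,0]
R14: Y=0.03584+0.000j on G[6,0]
V1: row V8−V5=15.1, i_V1 at 8,5
solve → V1=4.574-17.01j, V2=4.545-17.59j, V3=25.80+8.580j, V4=-0.04591-16.27j, V5=4.286-1.984j, V6=0.07169-0.03319j, V7=3.484-2.294j, V8=19.39-1.984j, V9=-27.28-16.69j, V10=30.85+12.44j
aux → i_V1=0.07053+0.02102j

-0.04591-16.27j V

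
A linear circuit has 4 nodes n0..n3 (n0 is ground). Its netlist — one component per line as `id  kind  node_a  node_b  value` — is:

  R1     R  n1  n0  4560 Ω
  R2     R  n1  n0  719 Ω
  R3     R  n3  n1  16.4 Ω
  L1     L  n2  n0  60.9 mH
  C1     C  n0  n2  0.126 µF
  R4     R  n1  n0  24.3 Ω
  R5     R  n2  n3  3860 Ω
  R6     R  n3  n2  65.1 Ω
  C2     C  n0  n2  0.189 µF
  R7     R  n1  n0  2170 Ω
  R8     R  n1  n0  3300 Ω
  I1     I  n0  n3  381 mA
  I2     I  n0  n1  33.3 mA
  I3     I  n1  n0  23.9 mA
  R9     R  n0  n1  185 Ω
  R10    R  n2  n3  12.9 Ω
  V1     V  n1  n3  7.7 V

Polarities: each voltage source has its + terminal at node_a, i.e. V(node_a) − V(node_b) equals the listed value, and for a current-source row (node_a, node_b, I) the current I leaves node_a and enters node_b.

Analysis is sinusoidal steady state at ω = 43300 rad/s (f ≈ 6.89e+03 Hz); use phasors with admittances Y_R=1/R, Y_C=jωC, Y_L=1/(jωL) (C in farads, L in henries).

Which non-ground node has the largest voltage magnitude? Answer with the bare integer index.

Element admittances at ω=43300 rad/s:
  Y(R1) = 0.0002193+0.000j S between n1,n0
  Y(R2) = 0.001391+0.000j S between n1,n0
  Y(R3) = 0.06098+0.000j S between n3,n1
  Y(L1) = 0.000-0.0003792j S between n2,n0
  Y(C1) = 0.000+0.005456j S between n0,n2
  Y(R4) = 0.04115+0.000j S between n1,n0
  Y(R5) = 0.0002591+0.000j S between n2,n3
  Y(R6) = 0.01536+0.000j S between n3,n2
  Y(C2) = 0.000+0.008184j S between n0,n2
  Y(R7) = 0.0004608+0.000j S between n1,n0
  Y(R8) = 0.0003030+0.000j S between n1,n0
  I1: injects 0.381 A into n3 (from n0)
  I2: injects 0.0333 A into n1 (from n0)
  I3: injects 0.0239 A into n0 (from n1)
  Y(R9) = 0.005405+0.000j S between n0,n1
  Y(R10) = 0.07752+0.000j S between n2,n3
  V1: constraint V(n1)−V(n3) = 7.7
Assemble and solve the 4×4 MNA system:
  V(n1)=7.952-0.06445j  V(n2)=0.2378-0.09831j  V(n3)=0.2518-0.06445j
  i(V1)=-0.8492+0.003154j

1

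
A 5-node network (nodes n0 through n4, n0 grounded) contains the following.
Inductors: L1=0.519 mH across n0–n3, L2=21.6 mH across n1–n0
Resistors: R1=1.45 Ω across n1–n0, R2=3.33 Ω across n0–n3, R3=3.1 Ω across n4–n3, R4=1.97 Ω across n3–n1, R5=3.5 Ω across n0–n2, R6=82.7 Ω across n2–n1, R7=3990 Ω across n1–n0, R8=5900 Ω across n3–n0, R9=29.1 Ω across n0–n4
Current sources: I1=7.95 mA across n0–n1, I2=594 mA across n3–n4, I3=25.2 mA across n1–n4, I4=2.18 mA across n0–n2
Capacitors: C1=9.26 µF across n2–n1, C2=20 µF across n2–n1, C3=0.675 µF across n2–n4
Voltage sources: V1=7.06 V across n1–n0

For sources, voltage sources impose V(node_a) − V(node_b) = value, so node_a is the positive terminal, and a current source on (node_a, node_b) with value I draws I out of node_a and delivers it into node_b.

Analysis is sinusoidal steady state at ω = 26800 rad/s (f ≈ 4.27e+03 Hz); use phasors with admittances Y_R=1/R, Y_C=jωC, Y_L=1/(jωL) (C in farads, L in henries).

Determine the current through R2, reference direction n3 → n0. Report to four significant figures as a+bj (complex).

MNA unknowns: 4 node voltages V₁..V_4 plus 1 source current (V1)
L1: Y=0.000-0.07189j on G[0,3]
R1: Y=0.6897+0.000j on G[1,0]
R2: Y=0.3003+0.000j on G[0,3]
I1: z[0]−=0.00795, z[1]+=0.00795
R3: Y=0.3226+0.000j on G[4,3]
I2: z[3]−=0.594, z[4]+=0.594
R4: Y=0.5076+0.000j on G[3,1]
R5: Y=0.2857+0.000j on G[0,2]
I3: z[1]−=0.0252, z[4]+=0.0252
R6: Y=0.01209+0.000j on G[2,1]
C1: Y=0.000+0.2482j on G[2,1]
L2: Y=0.000-0.001727j on G[1,0]
R7: Y=0.0002506+0.000j on G[1,0]
R8: Y=0.0001695+0.000j on G[3,0]
I4: z[0]−=0.00218, z[2]+=0.00218
R9: Y=0.03436+0.000j on G[0,4]
C2: Y=0.000+0.5360j on G[2,1]
C3: Y=0.000+0.01809j on G[2,4]
V1: row V1−V0=7.06, i_V1 at 1,0
solve → V1=7.060+0.000j, V2=6.205+2.203j, V3=4.162+0.3722j, V4=5.404+0.3770j
aux → i_V1=-8.097-0.4427j

1.250+0.1118j A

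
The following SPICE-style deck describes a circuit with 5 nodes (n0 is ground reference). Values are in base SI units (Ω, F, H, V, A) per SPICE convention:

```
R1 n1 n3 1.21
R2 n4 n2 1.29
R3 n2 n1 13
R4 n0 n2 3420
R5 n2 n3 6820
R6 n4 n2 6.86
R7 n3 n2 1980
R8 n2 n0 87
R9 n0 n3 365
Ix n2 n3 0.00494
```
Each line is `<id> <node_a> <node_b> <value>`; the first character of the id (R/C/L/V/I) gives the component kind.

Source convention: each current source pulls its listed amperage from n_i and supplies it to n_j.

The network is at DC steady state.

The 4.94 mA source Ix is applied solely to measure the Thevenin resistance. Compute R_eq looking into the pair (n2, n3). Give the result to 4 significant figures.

R_eq = 13.65 Ω

MNA unknowns: 4 node voltages V₁..V_4
R1: Y=0.8264 on G[1,3]
R2: Y=0.7752 on G[4,2]
R3: Y=0.07692 on G[2,1]
R4: Y=0.0002924 on G[0,2]
R5: Y=0.0001466 on G[2,3]
R6: Y=0.1458 on G[4,2]
R7: Y=0.0005051 on G[3,2]
R8: Y=0.01149 on G[2,0]
R9: Y=0.002740 on G[0,3]
Ix: z[2]−=0.00494, z[3]+=0.00494
solve → V1=0.04898, V2=-0.01272, V3=0.05472, V4=-0.01272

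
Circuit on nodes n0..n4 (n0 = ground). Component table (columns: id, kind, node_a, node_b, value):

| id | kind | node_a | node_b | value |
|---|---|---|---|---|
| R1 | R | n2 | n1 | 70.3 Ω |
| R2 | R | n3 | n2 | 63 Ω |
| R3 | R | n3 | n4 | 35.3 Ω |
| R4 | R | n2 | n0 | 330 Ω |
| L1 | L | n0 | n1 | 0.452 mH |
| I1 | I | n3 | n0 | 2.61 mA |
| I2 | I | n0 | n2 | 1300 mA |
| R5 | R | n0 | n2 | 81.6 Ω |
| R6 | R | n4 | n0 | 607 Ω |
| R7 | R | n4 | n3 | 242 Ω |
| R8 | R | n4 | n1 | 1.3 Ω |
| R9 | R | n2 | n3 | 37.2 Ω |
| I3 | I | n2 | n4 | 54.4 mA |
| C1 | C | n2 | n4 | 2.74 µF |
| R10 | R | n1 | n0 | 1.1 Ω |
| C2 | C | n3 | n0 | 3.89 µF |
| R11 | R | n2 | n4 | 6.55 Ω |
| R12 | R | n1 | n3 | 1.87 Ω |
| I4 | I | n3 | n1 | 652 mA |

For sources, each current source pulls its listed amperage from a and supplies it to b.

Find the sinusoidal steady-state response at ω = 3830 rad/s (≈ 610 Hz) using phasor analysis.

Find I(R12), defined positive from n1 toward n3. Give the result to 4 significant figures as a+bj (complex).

0.3121+0.01465j A

MNA unknowns: 4 node voltages V₁..V_4
R1: Y=0.01422+0.000j on G[2,1]
R2: Y=0.01587+0.000j on G[3,2]
R3: Y=0.02833+0.000j on G[3,4]
R4: Y=0.003030+0.000j on G[2,0]
L1: Y=0.000-0.5776j on G[0,1]
I1: z[3]−=0.00261, z[0]+=0.00261
I2: z[0]−=1.3, z[2]+=1.3
R5: Y=0.01225+0.000j on G[0,2]
R6: Y=0.001647+0.000j on G[4,0]
R7: Y=0.004132+0.000j on G[4,3]
R8: Y=0.7692+0.000j on G[4,1]
R9: Y=0.02688+0.000j on G[2,3]
I3: z[2]−=0.0544, z[4]+=0.0544
C1: Y=0.000+0.01049j on G[2,4]
R10: Y=0.9091+0.000j on G[1,0]
C2: Y=0.000+0.01490j on G[3,0]
R11: Y=0.1527+0.000j on G[2,4]
R12: Y=0.5348+0.000j on G[1,3]
I4: z[3]−=0.652, z[1]+=0.652
solve → V1=0.9427+0.5868j, V2=6.972+0.3137j, V3=0.3591+0.5594j, V4=1.944+0.5964j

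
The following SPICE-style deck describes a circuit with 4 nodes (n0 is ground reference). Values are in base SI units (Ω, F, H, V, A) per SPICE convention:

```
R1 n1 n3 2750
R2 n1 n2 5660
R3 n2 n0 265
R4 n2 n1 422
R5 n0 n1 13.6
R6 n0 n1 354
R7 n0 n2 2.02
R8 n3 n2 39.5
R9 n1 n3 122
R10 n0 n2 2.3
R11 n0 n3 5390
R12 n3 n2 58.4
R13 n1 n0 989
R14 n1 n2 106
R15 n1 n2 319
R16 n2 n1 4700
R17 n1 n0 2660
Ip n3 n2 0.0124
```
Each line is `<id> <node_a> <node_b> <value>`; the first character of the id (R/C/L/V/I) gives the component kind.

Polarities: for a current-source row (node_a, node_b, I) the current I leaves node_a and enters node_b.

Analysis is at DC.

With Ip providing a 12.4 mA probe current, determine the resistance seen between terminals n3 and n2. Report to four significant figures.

Element admittances at DC:
  Y(R1) = 0.0003636 S between n1,n3
  Y(R2) = 0.0001767 S between n1,n2
  Y(R3) = 0.003774 S between n2,n0
  Y(R4) = 0.002370 S between n2,n1
  Y(R5) = 0.07353 S between n0,n1
  Y(R6) = 0.002825 S between n0,n1
  Y(R7) = 0.4950 S between n0,n2
  Y(R8) = 0.02532 S between n3,n2
  Y(R9) = 0.008197 S between n1,n3
  Y(R10) = 0.4348 S between n0,n2
  Y(R11) = 0.0001855 S between n0,n3
  Y(R12) = 0.01712 S between n3,n2
  Y(R13) = 0.001011 S between n1,n0
  Y(R14) = 0.009434 S between n1,n2
  Y(R15) = 0.003135 S between n1,n2
  Y(R16) = 0.0002128 S between n2,n1
  Y(R17) = 0.0003759 S between n1,n0
  Ip: injects 0.0124 A into n2 (from n3)
Assemble and solve the 3×3 MNA system:
  V(n1)=-0.02031  V(n2)=0.001740  V(n3)=-0.2442

R_eq = 19.83 Ω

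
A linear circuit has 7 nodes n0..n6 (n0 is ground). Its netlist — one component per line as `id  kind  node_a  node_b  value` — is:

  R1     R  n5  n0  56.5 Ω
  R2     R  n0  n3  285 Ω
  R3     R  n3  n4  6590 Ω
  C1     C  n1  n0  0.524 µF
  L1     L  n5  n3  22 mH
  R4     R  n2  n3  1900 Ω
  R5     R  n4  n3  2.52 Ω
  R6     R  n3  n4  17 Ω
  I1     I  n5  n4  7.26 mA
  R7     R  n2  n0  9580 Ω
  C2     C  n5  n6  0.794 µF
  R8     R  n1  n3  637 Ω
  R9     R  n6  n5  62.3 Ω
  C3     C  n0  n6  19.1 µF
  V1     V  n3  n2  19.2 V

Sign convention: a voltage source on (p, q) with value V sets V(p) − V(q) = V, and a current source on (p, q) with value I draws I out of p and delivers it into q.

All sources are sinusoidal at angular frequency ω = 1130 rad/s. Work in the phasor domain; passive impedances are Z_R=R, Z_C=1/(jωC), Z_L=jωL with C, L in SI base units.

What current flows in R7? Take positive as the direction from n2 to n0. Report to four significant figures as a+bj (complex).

-0.001997+1.916e-05j A

Element admittances at ω=1130 rad/s:
  Y(R1) = 0.01770+0.000j S between n5,n0
  Y(R2) = 0.003509+0.000j S between n0,n3
  Y(R3) = 0.0001517+0.000j S between n3,n4
  Y(C1) = 0.000+0.0005921j S between n1,n0
  Y(L1) = 0.000-0.04023j S between n5,n3
  Y(R4) = 0.0005263+0.000j S between n2,n3
  Y(R5) = 0.3968+0.000j S between n4,n3
  Y(R6) = 0.05882+0.000j S between n3,n4
  I1: injects 0.00726 A into n4 (from n5)
  Y(R7) = 0.0001044+0.000j S between n2,n0
  Y(C2) = 0.000+0.0008972j S between n5,n6
  Y(R8) = 0.001570+0.000j S between n1,n3
  Y(R9) = 0.01605+0.000j S between n6,n5
  Y(C3) = 0.000+0.02158j S between n0,n6
  V1: constraint V(n3)−V(n2) = 19.2
Assemble and solve the 7×7 MNA system:
  V(n1)=0.1241+0.1367j  V(n2)=-19.13+0.1835j  V(n3)=0.07253+0.1835j  V(n4)=0.08845+0.1835j  V(n5)=0.05421-0.04228j  V(n6)=0.0005432-0.04001j
  i(V1)=-0.01210+1.916e-05j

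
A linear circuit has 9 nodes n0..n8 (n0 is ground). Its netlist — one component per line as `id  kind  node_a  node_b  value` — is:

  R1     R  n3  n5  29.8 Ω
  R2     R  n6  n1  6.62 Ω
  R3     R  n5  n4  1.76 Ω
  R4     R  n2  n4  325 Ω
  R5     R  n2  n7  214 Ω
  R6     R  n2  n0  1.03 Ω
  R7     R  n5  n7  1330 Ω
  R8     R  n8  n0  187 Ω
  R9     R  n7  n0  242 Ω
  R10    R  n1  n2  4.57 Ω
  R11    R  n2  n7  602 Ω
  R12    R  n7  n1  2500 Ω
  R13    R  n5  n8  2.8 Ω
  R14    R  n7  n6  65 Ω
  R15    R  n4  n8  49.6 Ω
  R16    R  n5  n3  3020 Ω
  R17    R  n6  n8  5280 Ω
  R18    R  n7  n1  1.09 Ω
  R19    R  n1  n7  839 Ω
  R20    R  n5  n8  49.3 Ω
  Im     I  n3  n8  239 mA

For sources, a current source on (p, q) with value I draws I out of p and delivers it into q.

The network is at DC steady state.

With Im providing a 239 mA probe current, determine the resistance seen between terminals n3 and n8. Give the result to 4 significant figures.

R_eq = 32.01 Ω

Element admittances at DC:
  Y(R1) = 0.03356 S between n3,n5
  Y(R2) = 0.1511 S between n6,n1
  Y(R3) = 0.5682 S between n5,n4
  Y(R4) = 0.003077 S between n2,n4
  Y(R5) = 0.004673 S between n2,n7
  Y(R6) = 0.9709 S between n2,n0
  Y(R7) = 0.0007519 S between n5,n7
  Y(R8) = 0.005348 S between n8,n0
  Y(R9) = 0.004132 S between n7,n0
  Y(R10) = 0.2188 S between n1,n2
  Y(R11) = 0.001661 S between n2,n7
  Y(R12) = 0.0004000 S between n7,n1
  Y(R13) = 0.3571 S between n5,n8
  Y(R14) = 0.01538 S between n7,n6
  Y(R15) = 0.02016 S between n4,n8
  Y(R16) = 0.0003311 S between n5,n3
  Y(R17) = 0.0001894 S between n6,n8
  Y(R18) = 0.9174 S between n7,n1
  Y(R19) = 0.001192 S between n1,n7
  Y(R20) = 0.02028 S between n5,n8
  Im: injects 0.239 A into n8 (from n3)
Assemble and solve the 8×8 MNA system:
  V(n1)=-0.002240  V(n2)=-0.001294  V(n3)=-7.415  V(n4)=-0.3398  V(n5)=-0.3621  V(n6)=-0.001993  V(n7)=-0.002506  V(n8)=0.2369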